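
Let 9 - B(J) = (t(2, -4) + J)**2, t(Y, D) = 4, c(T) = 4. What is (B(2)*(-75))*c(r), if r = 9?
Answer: 8100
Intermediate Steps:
B(J) = 9 - (4 + J)**2
(B(2)*(-75))*c(r) = ((9 - (4 + 2)**2)*(-75))*4 = ((9 - 1*6**2)*(-75))*4 = ((9 - 1*36)*(-75))*4 = ((9 - 36)*(-75))*4 = -27*(-75)*4 = 2025*4 = 8100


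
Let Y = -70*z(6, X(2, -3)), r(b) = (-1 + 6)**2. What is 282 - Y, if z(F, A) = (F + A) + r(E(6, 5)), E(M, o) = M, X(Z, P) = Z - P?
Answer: 2802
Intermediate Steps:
r(b) = 25 (r(b) = 5**2 = 25)
z(F, A) = 25 + A + F (z(F, A) = (F + A) + 25 = (A + F) + 25 = 25 + A + F)
Y = -2520 (Y = -70*(25 + (2 - 1*(-3)) + 6) = -70*(25 + (2 + 3) + 6) = -70*(25 + 5 + 6) = -70*36 = -2520)
282 - Y = 282 - 1*(-2520) = 282 + 2520 = 2802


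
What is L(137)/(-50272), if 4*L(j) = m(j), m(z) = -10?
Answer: 5/100544 ≈ 4.9729e-5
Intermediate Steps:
L(j) = -5/2 (L(j) = (1/4)*(-10) = -5/2)
L(137)/(-50272) = -5/2/(-50272) = -5/2*(-1/50272) = 5/100544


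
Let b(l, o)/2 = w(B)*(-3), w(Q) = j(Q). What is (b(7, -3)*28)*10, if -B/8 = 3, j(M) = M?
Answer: 40320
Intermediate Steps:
B = -24 (B = -8*3 = -24)
w(Q) = Q
b(l, o) = 144 (b(l, o) = 2*(-24*(-3)) = 2*72 = 144)
(b(7, -3)*28)*10 = (144*28)*10 = 4032*10 = 40320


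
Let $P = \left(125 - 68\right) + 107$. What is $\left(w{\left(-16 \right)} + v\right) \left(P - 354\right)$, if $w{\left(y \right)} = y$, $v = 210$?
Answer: $-36860$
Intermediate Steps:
$P = 164$ ($P = 57 + 107 = 164$)
$\left(w{\left(-16 \right)} + v\right) \left(P - 354\right) = \left(-16 + 210\right) \left(164 - 354\right) = 194 \left(-190\right) = -36860$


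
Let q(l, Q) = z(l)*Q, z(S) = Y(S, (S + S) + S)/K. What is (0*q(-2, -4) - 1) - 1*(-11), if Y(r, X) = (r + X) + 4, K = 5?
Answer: 10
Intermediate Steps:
Y(r, X) = 4 + X + r (Y(r, X) = (X + r) + 4 = 4 + X + r)
z(S) = ⅘ + 4*S/5 (z(S) = (4 + ((S + S) + S) + S)/5 = (4 + (2*S + S) + S)*(⅕) = (4 + 3*S + S)*(⅕) = (4 + 4*S)*(⅕) = ⅘ + 4*S/5)
q(l, Q) = Q*(⅘ + 4*l/5) (q(l, Q) = (⅘ + 4*l/5)*Q = Q*(⅘ + 4*l/5))
(0*q(-2, -4) - 1) - 1*(-11) = (0*((⅘)*(-4)*(1 - 2)) - 1) - 1*(-11) = (0*((⅘)*(-4)*(-1)) - 1) + 11 = (0*(16/5) - 1) + 11 = (0 - 1) + 11 = -1 + 11 = 10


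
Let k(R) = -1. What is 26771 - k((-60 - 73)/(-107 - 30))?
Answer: 26772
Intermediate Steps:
26771 - k((-60 - 73)/(-107 - 30)) = 26771 - 1*(-1) = 26771 + 1 = 26772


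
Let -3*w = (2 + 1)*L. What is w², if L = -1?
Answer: 1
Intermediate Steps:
w = 1 (w = -(2 + 1)*(-1)/3 = -(-1) = -⅓*(-3) = 1)
w² = 1² = 1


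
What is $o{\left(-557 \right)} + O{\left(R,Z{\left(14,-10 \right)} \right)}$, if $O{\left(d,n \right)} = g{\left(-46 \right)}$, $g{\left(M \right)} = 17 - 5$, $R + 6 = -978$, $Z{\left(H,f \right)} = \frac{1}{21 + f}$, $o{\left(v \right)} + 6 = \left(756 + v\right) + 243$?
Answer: $448$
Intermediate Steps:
$o{\left(v \right)} = 993 + v$ ($o{\left(v \right)} = -6 + \left(\left(756 + v\right) + 243\right) = -6 + \left(999 + v\right) = 993 + v$)
$R = -984$ ($R = -6 - 978 = -984$)
$g{\left(M \right)} = 12$ ($g{\left(M \right)} = 17 - 5 = 12$)
$O{\left(d,n \right)} = 12$
$o{\left(-557 \right)} + O{\left(R,Z{\left(14,-10 \right)} \right)} = \left(993 - 557\right) + 12 = 436 + 12 = 448$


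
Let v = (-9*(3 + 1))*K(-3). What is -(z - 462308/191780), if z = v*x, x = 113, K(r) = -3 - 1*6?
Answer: -1755246763/47945 ≈ -36610.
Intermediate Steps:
K(r) = -9 (K(r) = -3 - 6 = -9)
v = 324 (v = -9*(3 + 1)*(-9) = -9*4*(-9) = -36*(-9) = 324)
z = 36612 (z = 324*113 = 36612)
-(z - 462308/191780) = -(36612 - 462308/191780) = -(36612 - 1*115577/47945) = -(36612 - 115577/47945) = -1*1755246763/47945 = -1755246763/47945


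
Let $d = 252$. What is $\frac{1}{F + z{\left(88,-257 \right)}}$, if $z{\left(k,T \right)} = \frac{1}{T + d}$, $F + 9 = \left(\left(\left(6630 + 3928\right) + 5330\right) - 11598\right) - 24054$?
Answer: $- \frac{5}{98866} \approx -5.0573 \cdot 10^{-5}$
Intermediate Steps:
$F = -19773$ ($F = -9 + \left(\left(\left(\left(6630 + 3928\right) + 5330\right) - 11598\right) - 24054\right) = -9 + \left(\left(\left(10558 + 5330\right) - 11598\right) - 24054\right) = -9 + \left(\left(15888 - 11598\right) - 24054\right) = -9 + \left(4290 - 24054\right) = -9 - 19764 = -19773$)
$z{\left(k,T \right)} = \frac{1}{252 + T}$ ($z{\left(k,T \right)} = \frac{1}{T + 252} = \frac{1}{252 + T}$)
$\frac{1}{F + z{\left(88,-257 \right)}} = \frac{1}{-19773 + \frac{1}{252 - 257}} = \frac{1}{-19773 + \frac{1}{-5}} = \frac{1}{-19773 - \frac{1}{5}} = \frac{1}{- \frac{98866}{5}} = - \frac{5}{98866}$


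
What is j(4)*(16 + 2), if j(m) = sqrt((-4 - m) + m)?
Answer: 36*I ≈ 36.0*I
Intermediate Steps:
j(m) = 2*I (j(m) = sqrt(-4) = 2*I)
j(4)*(16 + 2) = (2*I)*(16 + 2) = (2*I)*18 = 36*I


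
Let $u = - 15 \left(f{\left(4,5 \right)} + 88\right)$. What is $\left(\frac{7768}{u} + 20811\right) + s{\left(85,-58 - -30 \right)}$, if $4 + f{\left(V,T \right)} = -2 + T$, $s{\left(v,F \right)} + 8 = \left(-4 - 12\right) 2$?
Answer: $\frac{27098387}{1305} \approx 20765.0$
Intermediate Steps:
$s{\left(v,F \right)} = -40$ ($s{\left(v,F \right)} = -8 + \left(-4 - 12\right) 2 = -8 - 32 = -40$)
$f{\left(V,T \right)} = -6 + T$ ($f{\left(V,T \right)} = -4 + \left(-2 + T\right) = -6 + T$)
$u = -1305$ ($u = - 15 \left(\left(-6 + 5\right) + 88\right) = - 15 \left(-1 + 88\right) = \left(-15\right) 87 = -1305$)
$\left(\frac{7768}{u} + 20811\right) + s{\left(85,-58 - -30 \right)} = \left(\frac{7768}{-1305} + 20811\right) - 40 = \left(7768 \left(- \frac{1}{1305}\right) + 20811\right) - 40 = \left(- \frac{7768}{1305} + 20811\right) - 40 = \frac{27150587}{1305} - 40 = \frac{27098387}{1305}$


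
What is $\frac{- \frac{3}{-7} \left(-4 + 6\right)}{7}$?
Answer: $\frac{6}{49} \approx 0.12245$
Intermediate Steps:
$\frac{- \frac{3}{-7} \left(-4 + 6\right)}{7} = \left(-3\right) \left(- \frac{1}{7}\right) 2 \cdot \frac{1}{7} = \frac{3}{7} \cdot 2 \cdot \frac{1}{7} = \frac{6}{7} \cdot \frac{1}{7} = \frac{6}{49}$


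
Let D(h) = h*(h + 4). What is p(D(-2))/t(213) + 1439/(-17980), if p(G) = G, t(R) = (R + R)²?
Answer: -65303971/815734620 ≈ -0.080055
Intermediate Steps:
t(R) = 4*R² (t(R) = (2*R)² = 4*R²)
D(h) = h*(4 + h)
p(D(-2))/t(213) + 1439/(-17980) = (-2*(4 - 2))/((4*213²)) + 1439/(-17980) = (-2*2)/((4*45369)) + 1439*(-1/17980) = -4/181476 - 1439/17980 = -4*1/181476 - 1439/17980 = -1/45369 - 1439/17980 = -65303971/815734620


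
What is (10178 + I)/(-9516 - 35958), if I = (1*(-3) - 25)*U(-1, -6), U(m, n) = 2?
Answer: -1687/7579 ≈ -0.22259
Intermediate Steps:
I = -56 (I = (1*(-3) - 25)*2 = (-3 - 25)*2 = -28*2 = -56)
(10178 + I)/(-9516 - 35958) = (10178 - 56)/(-9516 - 35958) = 10122/(-45474) = 10122*(-1/45474) = -1687/7579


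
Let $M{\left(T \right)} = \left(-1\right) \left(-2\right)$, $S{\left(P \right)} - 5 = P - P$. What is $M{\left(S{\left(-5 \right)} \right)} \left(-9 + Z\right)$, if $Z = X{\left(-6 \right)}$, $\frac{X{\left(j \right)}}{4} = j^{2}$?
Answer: $270$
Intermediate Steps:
$S{\left(P \right)} = 5$ ($S{\left(P \right)} = 5 + \left(P - P\right) = 5 + 0 = 5$)
$M{\left(T \right)} = 2$
$X{\left(j \right)} = 4 j^{2}$
$Z = 144$ ($Z = 4 \left(-6\right)^{2} = 4 \cdot 36 = 144$)
$M{\left(S{\left(-5 \right)} \right)} \left(-9 + Z\right) = 2 \left(-9 + 144\right) = 2 \cdot 135 = 270$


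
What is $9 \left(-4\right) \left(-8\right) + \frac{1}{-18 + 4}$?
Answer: $\frac{4031}{14} \approx 287.93$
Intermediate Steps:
$9 \left(-4\right) \left(-8\right) + \frac{1}{-18 + 4} = \left(-36\right) \left(-8\right) + \frac{1}{-14} = 288 - \frac{1}{14} = \frac{4031}{14}$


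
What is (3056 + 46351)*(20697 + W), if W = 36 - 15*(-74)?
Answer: 1079197101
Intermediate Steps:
W = 1146 (W = 36 + 1110 = 1146)
(3056 + 46351)*(20697 + W) = (3056 + 46351)*(20697 + 1146) = 49407*21843 = 1079197101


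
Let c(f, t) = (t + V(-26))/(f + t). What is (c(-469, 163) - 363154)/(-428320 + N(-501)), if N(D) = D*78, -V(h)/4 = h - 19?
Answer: 111125467/143023788 ≈ 0.77697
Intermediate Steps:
V(h) = 76 - 4*h (V(h) = -4*(h - 19) = -4*(-19 + h) = 76 - 4*h)
c(f, t) = (180 + t)/(f + t) (c(f, t) = (t + (76 - 4*(-26)))/(f + t) = (t + (76 + 104))/(f + t) = (t + 180)/(f + t) = (180 + t)/(f + t))
N(D) = 78*D
(c(-469, 163) - 363154)/(-428320 + N(-501)) = ((180 + 163)/(-469 + 163) - 363154)/(-428320 + 78*(-501)) = (343/(-306) - 363154)/(-428320 - 39078) = (-1/306*343 - 363154)/(-467398) = (-343/306 - 363154)*(-1/467398) = -111125467/306*(-1/467398) = 111125467/143023788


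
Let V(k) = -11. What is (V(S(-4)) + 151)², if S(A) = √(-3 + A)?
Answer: 19600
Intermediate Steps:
(V(S(-4)) + 151)² = (-11 + 151)² = 140² = 19600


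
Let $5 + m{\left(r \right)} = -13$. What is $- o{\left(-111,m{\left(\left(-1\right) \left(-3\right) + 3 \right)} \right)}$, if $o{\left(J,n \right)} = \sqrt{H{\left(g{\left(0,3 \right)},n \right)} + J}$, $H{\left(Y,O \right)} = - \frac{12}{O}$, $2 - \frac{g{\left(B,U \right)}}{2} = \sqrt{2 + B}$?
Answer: $- \frac{i \sqrt{993}}{3} \approx - 10.504 i$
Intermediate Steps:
$g{\left(B,U \right)} = 4 - 2 \sqrt{2 + B}$
$m{\left(r \right)} = -18$ ($m{\left(r \right)} = -5 - 13 = -18$)
$o{\left(J,n \right)} = \sqrt{J - \frac{12}{n}}$ ($o{\left(J,n \right)} = \sqrt{- \frac{12}{n} + J} = \sqrt{J - \frac{12}{n}}$)
$- o{\left(-111,m{\left(\left(-1\right) \left(-3\right) + 3 \right)} \right)} = - \sqrt{-111 - \frac{12}{-18}} = - \sqrt{-111 - - \frac{2}{3}} = - \sqrt{-111 + \frac{2}{3}} = - \sqrt{- \frac{331}{3}} = - \frac{i \sqrt{993}}{3}$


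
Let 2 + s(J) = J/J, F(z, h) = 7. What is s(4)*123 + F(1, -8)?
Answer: -116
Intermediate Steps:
s(J) = -1 (s(J) = -2 + J/J = -2 + 1 = -1)
s(4)*123 + F(1, -8) = -1*123 + 7 = -123 + 7 = -116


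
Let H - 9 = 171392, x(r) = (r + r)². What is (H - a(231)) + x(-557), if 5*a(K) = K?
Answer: 7061754/5 ≈ 1.4124e+6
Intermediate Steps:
a(K) = K/5
x(r) = 4*r² (x(r) = (2*r)² = 4*r²)
H = 171401 (H = 9 + 171392 = 171401)
(H - a(231)) + x(-557) = (171401 - 231/5) + 4*(-557)² = (171401 - 1*231/5) + 4*310249 = (171401 - 231/5) + 1240996 = 856774/5 + 1240996 = 7061754/5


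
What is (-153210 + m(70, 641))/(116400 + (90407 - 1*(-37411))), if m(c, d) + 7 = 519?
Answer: -5873/9393 ≈ -0.62525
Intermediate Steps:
m(c, d) = 512 (m(c, d) = -7 + 519 = 512)
(-153210 + m(70, 641))/(116400 + (90407 - 1*(-37411))) = (-153210 + 512)/(116400 + (90407 - 1*(-37411))) = -152698/(116400 + (90407 + 37411)) = -152698/(116400 + 127818) = -152698/244218 = -152698*1/244218 = -5873/9393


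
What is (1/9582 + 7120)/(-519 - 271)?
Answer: -68223841/7569780 ≈ -9.0127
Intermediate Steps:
(1/9582 + 7120)/(-519 - 271) = (1/9582 + 7120)/(-790) = (68223841/9582)*(-1/790) = -68223841/7569780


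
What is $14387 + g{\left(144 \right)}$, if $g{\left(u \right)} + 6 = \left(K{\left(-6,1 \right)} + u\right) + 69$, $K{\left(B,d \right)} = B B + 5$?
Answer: $14635$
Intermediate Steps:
$K{\left(B,d \right)} = 5 + B^{2}$ ($K{\left(B,d \right)} = B^{2} + 5 = 5 + B^{2}$)
$g{\left(u \right)} = 104 + u$ ($g{\left(u \right)} = -6 + \left(\left(\left(5 + \left(-6\right)^{2}\right) + u\right) + 69\right) = -6 + \left(\left(\left(5 + 36\right) + u\right) + 69\right) = -6 + \left(\left(41 + u\right) + 69\right) = -6 + \left(110 + u\right) = 104 + u$)
$14387 + g{\left(144 \right)} = 14387 + \left(104 + 144\right) = 14387 + 248 = 14635$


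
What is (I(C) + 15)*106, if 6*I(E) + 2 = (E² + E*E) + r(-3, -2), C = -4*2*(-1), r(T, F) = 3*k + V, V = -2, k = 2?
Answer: 11660/3 ≈ 3886.7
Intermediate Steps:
r(T, F) = 4 (r(T, F) = 3*2 - 2 = 6 - 2 = 4)
C = 8 (C = -8*(-1) = 8)
I(E) = ⅓ + E²/3 (I(E) = -⅓ + ((E² + E*E) + 4)/6 = -⅓ + ((E² + E²) + 4)/6 = -⅓ + (2*E² + 4)/6 = -⅓ + (4 + 2*E²)/6 = -⅓ + (⅔ + E²/3) = ⅓ + E²/3)
(I(C) + 15)*106 = ((⅓ + (⅓)*8²) + 15)*106 = ((⅓ + (⅓)*64) + 15)*106 = ((⅓ + 64/3) + 15)*106 = (65/3 + 15)*106 = (110/3)*106 = 11660/3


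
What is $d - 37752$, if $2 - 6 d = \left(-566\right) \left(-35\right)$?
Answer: $- \frac{123160}{3} \approx -41053.0$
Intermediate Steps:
$d = - \frac{9904}{3}$ ($d = \frac{1}{3} - \frac{\left(-566\right) \left(-35\right)}{6} = \frac{1}{3} - \frac{9905}{3} = - \frac{9904}{3} \approx -3301.3$)
$d - 37752 = - \frac{9904}{3} - 37752 = - \frac{123160}{3}$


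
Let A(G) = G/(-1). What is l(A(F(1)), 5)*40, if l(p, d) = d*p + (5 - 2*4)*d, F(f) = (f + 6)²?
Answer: -10400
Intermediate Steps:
F(f) = (6 + f)²
A(G) = -G (A(G) = G*(-1) = -G)
l(p, d) = -3*d + d*p (l(p, d) = d*p + (5 - 8)*d = d*p - 3*d = -3*d + d*p)
l(A(F(1)), 5)*40 = (5*(-3 - (6 + 1)²))*40 = (5*(-3 - 1*7²))*40 = (5*(-3 - 1*49))*40 = (5*(-3 - 49))*40 = (5*(-52))*40 = -260*40 = -10400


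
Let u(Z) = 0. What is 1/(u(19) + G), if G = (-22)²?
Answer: 1/484 ≈ 0.0020661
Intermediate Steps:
G = 484
1/(u(19) + G) = 1/(0 + 484) = 1/484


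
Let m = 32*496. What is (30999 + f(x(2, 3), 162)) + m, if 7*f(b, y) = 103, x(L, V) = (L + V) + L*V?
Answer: 328200/7 ≈ 46886.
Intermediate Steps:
m = 15872
x(L, V) = L + V + L*V
f(b, y) = 103/7 (f(b, y) = (1/7)*103 = 103/7)
(30999 + f(x(2, 3), 162)) + m = (30999 + 103/7) + 15872 = 217096/7 + 15872 = 328200/7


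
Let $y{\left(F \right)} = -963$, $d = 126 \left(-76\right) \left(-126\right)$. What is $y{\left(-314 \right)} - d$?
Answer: $-1207539$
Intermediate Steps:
$d = 1206576$ ($d = \left(-9576\right) \left(-126\right) = 1206576$)
$y{\left(-314 \right)} - d = -963 - 1206576 = -1207539$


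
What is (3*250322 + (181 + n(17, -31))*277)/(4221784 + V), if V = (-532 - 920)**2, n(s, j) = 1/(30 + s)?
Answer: 18826059/148757068 ≈ 0.12656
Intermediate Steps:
V = 2108304 (V = (-1452)**2 = 2108304)
(3*250322 + (181 + n(17, -31))*277)/(4221784 + V) = (3*250322 + (181 + 1/(30 + 17))*277)/(4221784 + 2108304) = (750966 + (181 + 1/47)*277)/6330088 = (750966 + (181 + 1/47)*277)*(1/6330088) = (750966 + (8508/47)*277)*(1/6330088) = (750966 + 2356716/47)*(1/6330088) = (37652118/47)*(1/6330088) = 18826059/148757068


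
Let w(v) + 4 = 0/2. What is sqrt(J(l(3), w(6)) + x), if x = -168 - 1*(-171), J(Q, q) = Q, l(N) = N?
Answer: sqrt(6) ≈ 2.4495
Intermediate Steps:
w(v) = -4 (w(v) = -4 + 0/2 = -4 + 0*(1/2) = -4 + 0 = -4)
x = 3 (x = -168 + 171 = 3)
sqrt(J(l(3), w(6)) + x) = sqrt(3 + 3) = sqrt(6)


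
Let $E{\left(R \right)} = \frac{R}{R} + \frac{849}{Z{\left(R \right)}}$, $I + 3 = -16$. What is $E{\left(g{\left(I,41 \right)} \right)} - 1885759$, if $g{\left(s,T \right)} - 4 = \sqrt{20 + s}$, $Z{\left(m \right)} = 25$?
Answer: $- \frac{47143101}{25} \approx -1.8857 \cdot 10^{6}$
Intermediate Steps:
$I = -19$ ($I = -3 - 16 = -19$)
$g{\left(s,T \right)} = 4 + \sqrt{20 + s}$
$E{\left(R \right)} = \frac{874}{25}$ ($E{\left(R \right)} = \frac{R}{R} + \frac{849}{25} = 1 + 849 \cdot \frac{1}{25} = 1 + \frac{849}{25} = \frac{874}{25}$)
$E{\left(g{\left(I,41 \right)} \right)} - 1885759 = \frac{874}{25} - 1885759 = - \frac{47143101}{25}$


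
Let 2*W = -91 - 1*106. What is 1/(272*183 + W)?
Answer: 2/99355 ≈ 2.0130e-5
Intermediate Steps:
W = -197/2 (W = (-91 - 1*106)/2 = (-91 - 106)/2 = (½)*(-197) = -197/2 ≈ -98.500)
1/(272*183 + W) = 1/(272*183 - 197/2) = 1/(49776 - 197/2) = 1/(99355/2) = 2/99355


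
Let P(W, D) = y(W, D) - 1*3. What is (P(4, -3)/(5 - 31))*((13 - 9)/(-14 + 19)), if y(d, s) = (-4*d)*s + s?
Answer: -84/65 ≈ -1.2923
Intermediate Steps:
y(d, s) = s - 4*d*s (y(d, s) = -4*d*s + s = s - 4*d*s)
P(W, D) = -3 + D*(1 - 4*W) (P(W, D) = D*(1 - 4*W) - 1*3 = D*(1 - 4*W) - 3 = -3 + D*(1 - 4*W))
(P(4, -3)/(5 - 31))*((13 - 9)/(-14 + 19)) = ((-3 - 3 - 4*(-3)*4)/(5 - 31))*((13 - 9)/(-14 + 19)) = ((-3 - 3 + 48)/(-26))*(4/5) = (-1/26*42)*(4*(⅕)) = -21/13*⅘ = -84/65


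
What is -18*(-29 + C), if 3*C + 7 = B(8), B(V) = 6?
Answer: 528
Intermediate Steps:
C = -⅓ (C = -7/3 + (⅓)*6 = -7/3 + 2 = -⅓ ≈ -0.33333)
-18*(-29 + C) = -18*(-29 - ⅓) = -18*(-88/3) = 528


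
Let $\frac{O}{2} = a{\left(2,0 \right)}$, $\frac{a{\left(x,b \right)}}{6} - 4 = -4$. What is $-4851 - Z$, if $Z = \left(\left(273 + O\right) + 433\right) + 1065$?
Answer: $-6622$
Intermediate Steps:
$a{\left(x,b \right)} = 0$ ($a{\left(x,b \right)} = 24 + 6 \left(-4\right) = 24 - 24 = 0$)
$O = 0$ ($O = 2 \cdot 0 = 0$)
$Z = 1771$ ($Z = \left(\left(273 + 0\right) + 433\right) + 1065 = \left(273 + 433\right) + 1065 = 706 + 1065 = 1771$)
$-4851 - Z = -4851 - 1771 = -6622$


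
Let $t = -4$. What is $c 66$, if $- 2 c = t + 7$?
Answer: $-99$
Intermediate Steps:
$c = - \frac{3}{2}$ ($c = - \frac{-4 + 7}{2} = \left(- \frac{1}{2}\right) 3 = - \frac{3}{2} \approx -1.5$)
$c 66 = \left(- \frac{3}{2}\right) 66 = -99$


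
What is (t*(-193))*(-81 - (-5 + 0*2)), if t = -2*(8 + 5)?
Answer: -381368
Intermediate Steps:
t = -26 (t = -2*13 = -26)
(t*(-193))*(-81 - (-5 + 0*2)) = (-26*(-193))*(-81 - (-5 + 0*2)) = 5018*(-81 - (-5 + 0)) = 5018*(-81 - 1*(-5)) = 5018*(-81 + 5) = 5018*(-76) = -381368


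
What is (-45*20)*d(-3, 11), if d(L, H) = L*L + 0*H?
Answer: -8100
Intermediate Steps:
d(L, H) = L² (d(L, H) = L² + 0 = L²)
(-45*20)*d(-3, 11) = -45*20*(-3)² = -900*9 = -8100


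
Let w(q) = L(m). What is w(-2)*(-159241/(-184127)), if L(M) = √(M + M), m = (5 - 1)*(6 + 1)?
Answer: 318482*√14/184127 ≈ 6.4719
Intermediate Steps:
m = 28 (m = 4*7 = 28)
L(M) = √2*√M (L(M) = √(2*M) = √2*√M)
w(q) = 2*√14 (w(q) = √2*√28 = √2*(2*√7) = 2*√14)
w(-2)*(-159241/(-184127)) = (2*√14)*(-159241/(-184127)) = (2*√14)*(-159241*(-1/184127)) = (2*√14)*(159241/184127) = 318482*√14/184127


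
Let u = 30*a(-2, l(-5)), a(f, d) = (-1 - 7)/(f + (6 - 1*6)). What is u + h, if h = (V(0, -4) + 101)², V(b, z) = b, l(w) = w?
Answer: 10321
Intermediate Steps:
a(f, d) = -8/f (a(f, d) = -8/(f + (6 - 6)) = -8/(f + 0) = -8/f)
u = 120 (u = 30*(-8/(-2)) = 30*(-8*(-½)) = 30*4 = 120)
h = 10201 (h = (0 + 101)² = 101² = 10201)
u + h = 120 + 10201 = 10321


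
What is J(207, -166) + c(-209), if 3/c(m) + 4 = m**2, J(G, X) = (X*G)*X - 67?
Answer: 83044899976/14559 ≈ 5.7040e+6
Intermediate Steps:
J(G, X) = -67 + G*X**2 (J(G, X) = (G*X)*X - 67 = G*X**2 - 67 = -67 + G*X**2)
c(m) = 3/(-4 + m**2)
J(207, -166) + c(-209) = (-67 + 207*(-166)**2) + 3/(-4 + (-209)**2) = (-67 + 207*27556) + 3/(-4 + 43681) = (-67 + 5704092) + 3/43677 = 5704025 + 3*(1/43677) = 5704025 + 1/14559 = 83044899976/14559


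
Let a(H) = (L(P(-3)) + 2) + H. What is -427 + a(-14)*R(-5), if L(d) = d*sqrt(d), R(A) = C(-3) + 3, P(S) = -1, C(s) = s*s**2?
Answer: -139 + 24*I ≈ -139.0 + 24.0*I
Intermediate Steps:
C(s) = s**3
R(A) = -24 (R(A) = (-3)**3 + 3 = -27 + 3 = -24)
L(d) = d**(3/2)
a(H) = 2 + H - I (a(H) = ((-1)**(3/2) + 2) + H = (-I + 2) + H = (2 - I) + H = 2 + H - I)
-427 + a(-14)*R(-5) = -427 + (2 - 14 - I)*(-24) = -427 + (-12 - I)*(-24) = -427 + (288 + 24*I) = -139 + 24*I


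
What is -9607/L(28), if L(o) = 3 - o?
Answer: 9607/25 ≈ 384.28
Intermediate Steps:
-9607/L(28) = -9607/(3 - 1*28) = -9607/(3 - 28) = -9607/(-25) = -9607*(-1/25) = 9607/25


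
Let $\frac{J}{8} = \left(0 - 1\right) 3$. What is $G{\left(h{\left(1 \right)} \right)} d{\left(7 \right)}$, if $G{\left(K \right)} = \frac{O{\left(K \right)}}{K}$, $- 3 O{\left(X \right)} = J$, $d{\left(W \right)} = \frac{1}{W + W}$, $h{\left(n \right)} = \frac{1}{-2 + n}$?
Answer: $- \frac{4}{7} \approx -0.57143$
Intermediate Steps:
$J = -24$ ($J = 8 \left(0 - 1\right) 3 = 8 \left(\left(-1\right) 3\right) = 8 \left(-3\right) = -24$)
$d{\left(W \right)} = \frac{1}{2 W}$
$O{\left(X \right)} = 8$ ($O{\left(X \right)} = \left(- \frac{1}{3}\right) \left(-24\right) = 8$)
$G{\left(K \right)} = \frac{8}{K}$
$G{\left(h{\left(1 \right)} \right)} d{\left(7 \right)} = \frac{8}{\frac{1}{-2 + 1}} \frac{1}{2 \cdot 7} = \frac{8}{\frac{1}{-1}} \cdot \frac{1}{2} \cdot \frac{1}{7} = \frac{8}{-1} \cdot \frac{1}{14} = 8 \left(-1\right) \frac{1}{14} = \left(-8\right) \frac{1}{14} = - \frac{4}{7}$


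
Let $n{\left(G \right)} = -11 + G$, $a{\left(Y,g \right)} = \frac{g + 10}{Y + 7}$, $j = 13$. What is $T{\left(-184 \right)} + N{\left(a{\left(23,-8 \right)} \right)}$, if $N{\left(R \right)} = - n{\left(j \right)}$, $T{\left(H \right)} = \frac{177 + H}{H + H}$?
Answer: $- \frac{729}{368} \approx -1.981$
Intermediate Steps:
$T{\left(H \right)} = \frac{177 + H}{2 H}$
$a{\left(Y,g \right)} = \frac{10 + g}{7 + Y}$
$N{\left(R \right)} = -2$ ($N{\left(R \right)} = - (-11 + 13) = \left(-1\right) 2 = -2$)
$T{\left(-184 \right)} + N{\left(a{\left(23,-8 \right)} \right)} = \frac{177 - 184}{2 \left(-184\right)} - 2 = \frac{1}{2} \left(- \frac{1}{184}\right) \left(-7\right) - 2 = \frac{7}{368} - 2 = - \frac{729}{368}$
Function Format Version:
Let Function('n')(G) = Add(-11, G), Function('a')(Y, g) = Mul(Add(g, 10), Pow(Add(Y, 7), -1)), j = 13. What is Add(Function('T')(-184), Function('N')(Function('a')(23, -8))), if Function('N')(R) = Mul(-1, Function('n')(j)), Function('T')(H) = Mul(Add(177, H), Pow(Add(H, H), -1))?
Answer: Rational(-729, 368) ≈ -1.9810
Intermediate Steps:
Function('T')(H) = Mul(Rational(1, 2), Pow(H, -1), Add(177, H)) (Function('T')(H) = Mul(Add(177, H), Pow(Mul(2, H), -1)) = Mul(Add(177, H), Mul(Rational(1, 2), Pow(H, -1))) = Mul(Rational(1, 2), Pow(H, -1), Add(177, H)))
Function('a')(Y, g) = Mul(Pow(Add(7, Y), -1), Add(10, g)) (Function('a')(Y, g) = Mul(Add(10, g), Pow(Add(7, Y), -1)) = Mul(Pow(Add(7, Y), -1), Add(10, g)))
Function('N')(R) = -2 (Function('N')(R) = Mul(-1, Add(-11, 13)) = Mul(-1, 2) = -2)
Add(Function('T')(-184), Function('N')(Function('a')(23, -8))) = Add(Mul(Rational(1, 2), Pow(-184, -1), Add(177, -184)), -2) = Add(Mul(Rational(1, 2), Rational(-1, 184), -7), -2) = Add(Rational(7, 368), -2) = Rational(-729, 368)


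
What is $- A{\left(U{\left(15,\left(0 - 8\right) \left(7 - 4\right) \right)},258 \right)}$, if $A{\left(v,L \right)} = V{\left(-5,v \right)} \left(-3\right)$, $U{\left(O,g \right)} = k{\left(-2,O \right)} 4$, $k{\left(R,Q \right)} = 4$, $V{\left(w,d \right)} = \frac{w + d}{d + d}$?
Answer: $\frac{33}{32} \approx 1.0313$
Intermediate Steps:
$V{\left(w,d \right)} = \frac{d + w}{2 d}$
$U{\left(O,g \right)} = 16$ ($U{\left(O,g \right)} = 4 \cdot 4 = 16$)
$A{\left(v,L \right)} = - \frac{3 \left(-5 + v\right)}{2 v}$ ($A{\left(v,L \right)} = \frac{v - 5}{2 v} \left(-3\right) = \frac{-5 + v}{2 v} \left(-3\right) = - \frac{3 \left(-5 + v\right)}{2 v}$)
$- A{\left(U{\left(15,\left(0 - 8\right) \left(7 - 4\right) \right)},258 \right)} = - \frac{3 \left(5 - 16\right)}{2 \cdot 16} = - \frac{3 \left(-11\right)}{2 \cdot 16} = \left(-1\right) \left(- \frac{33}{32}\right) = \frac{33}{32}$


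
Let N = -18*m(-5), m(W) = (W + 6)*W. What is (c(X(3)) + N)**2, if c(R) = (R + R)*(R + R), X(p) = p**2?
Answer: 171396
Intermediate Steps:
m(W) = W*(6 + W) (m(W) = (6 + W)*W = W*(6 + W))
c(R) = 4*R**2 (c(R) = (2*R)*(2*R) = 4*R**2)
N = 90 (N = -(-90)*(6 - 5) = -(-90) = -18*(-5) = 90)
(c(X(3)) + N)**2 = (4*(3**2)**2 + 90)**2 = (4*9**2 + 90)**2 = (4*81 + 90)**2 = (324 + 90)**2 = 414**2 = 171396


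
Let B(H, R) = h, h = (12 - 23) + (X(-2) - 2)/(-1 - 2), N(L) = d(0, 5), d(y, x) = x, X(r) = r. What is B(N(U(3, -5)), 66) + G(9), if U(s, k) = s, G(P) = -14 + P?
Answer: -44/3 ≈ -14.667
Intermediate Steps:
N(L) = 5
h = -29/3 (h = (12 - 23) + (-2 - 2)/(-1 - 2) = -11 - 4/(-3) = -11 - 4*(-⅓) = -11 + 4/3 = -29/3 ≈ -9.6667)
B(H, R) = -29/3
B(N(U(3, -5)), 66) + G(9) = -29/3 + (-14 + 9) = -29/3 - 5 = -44/3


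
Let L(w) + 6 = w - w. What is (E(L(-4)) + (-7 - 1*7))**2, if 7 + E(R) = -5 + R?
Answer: 1024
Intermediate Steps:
L(w) = -6 (L(w) = -6 + (w - w) = -6 + 0 = -6)
E(R) = -12 + R (E(R) = -7 + (-5 + R) = -12 + R)
(E(L(-4)) + (-7 - 1*7))**2 = ((-12 - 6) + (-7 - 1*7))**2 = (-18 + (-7 - 7))**2 = (-18 - 14)**2 = (-32)**2 = 1024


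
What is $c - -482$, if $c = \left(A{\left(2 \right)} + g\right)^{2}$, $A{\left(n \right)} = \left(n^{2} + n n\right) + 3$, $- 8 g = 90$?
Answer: $\frac{7713}{16} \approx 482.06$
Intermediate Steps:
$g = - \frac{45}{4}$ ($g = \left(- \frac{1}{8}\right) 90 = - \frac{45}{4} \approx -11.25$)
$A{\left(n \right)} = 3 + 2 n^{2}$ ($A{\left(n \right)} = \left(n^{2} + n^{2}\right) + 3 = 2 n^{2} + 3 = 3 + 2 n^{2}$)
$c = \frac{1}{16}$ ($c = \left(\left(3 + 2 \cdot 2^{2}\right) - \frac{45}{4}\right)^{2} = \left(\left(3 + 2 \cdot 4\right) - \frac{45}{4}\right)^{2} = \left(\left(3 + 8\right) - \frac{45}{4}\right)^{2} = \left(11 - \frac{45}{4}\right)^{2} = \left(- \frac{1}{4}\right)^{2} = \frac{1}{16} \approx 0.0625$)
$c - -482 = \frac{1}{16} - -482 = \frac{1}{16} + 482 = \frac{7713}{16}$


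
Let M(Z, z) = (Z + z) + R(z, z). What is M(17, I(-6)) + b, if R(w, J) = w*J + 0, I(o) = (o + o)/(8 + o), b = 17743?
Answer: 17790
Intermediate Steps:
I(o) = 2*o/(8 + o) (I(o) = (2*o)/(8 + o) = 2*o/(8 + o))
R(w, J) = J*w (R(w, J) = J*w + 0 = J*w)
M(Z, z) = Z + z + z² (M(Z, z) = (Z + z) + z*z = (Z + z) + z² = Z + z + z²)
M(17, I(-6)) + b = (17 + 2*(-6)/(8 - 6) + (2*(-6)/(8 - 6))²) + 17743 = (17 + 2*(-6)/2 + (2*(-6)/2)²) + 17743 = (17 + 2*(-6)*(½) + (2*(-6)*(½))²) + 17743 = (17 - 6 + (-6)²) + 17743 = (17 - 6 + 36) + 17743 = 47 + 17743 = 17790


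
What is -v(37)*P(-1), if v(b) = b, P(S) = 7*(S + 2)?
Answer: -259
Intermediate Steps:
P(S) = 14 + 7*S (P(S) = 7*(2 + S) = 14 + 7*S)
-v(37)*P(-1) = -37*(14 + 7*(-1)) = -37*(14 - 7) = -37*7 = -1*259 = -259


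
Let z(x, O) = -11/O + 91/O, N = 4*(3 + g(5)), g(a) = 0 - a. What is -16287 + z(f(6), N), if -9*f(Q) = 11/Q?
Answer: -16297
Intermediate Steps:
g(a) = -a
f(Q) = -11/(9*Q)
N = -8 (N = 4*(3 - 1*5) = 4*(3 - 5) = 4*(-2) = -8)
z(x, O) = 80/O
-16287 + z(f(6), N) = -16287 + 80/(-8) = -16287 + 80*(-⅛) = -16287 - 10 = -16297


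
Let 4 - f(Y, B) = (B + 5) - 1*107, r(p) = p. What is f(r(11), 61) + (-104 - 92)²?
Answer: 38461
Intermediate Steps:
f(Y, B) = 106 - B (f(Y, B) = 4 - ((B + 5) - 1*107) = 4 - ((5 + B) - 107) = 4 - (-102 + B) = 4 + (102 - B) = 106 - B)
f(r(11), 61) + (-104 - 92)² = (106 - 1*61) + (-104 - 92)² = (106 - 61) + (-196)² = 45 + 38416 = 38461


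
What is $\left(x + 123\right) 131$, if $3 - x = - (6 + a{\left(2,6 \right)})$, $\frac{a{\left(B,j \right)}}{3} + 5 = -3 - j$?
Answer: $11790$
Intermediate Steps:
$a{\left(B,j \right)} = -24 - 3 j$ ($a{\left(B,j \right)} = -15 + 3 \left(-3 - j\right) = -15 - \left(9 + 3 j\right) = -24 - 3 j$)
$x = -33$ ($x = 3 - - (6 - 42) = 3 - \left(-1\right) \left(-36\right) = 3 - 36 = -33$)
$\left(x + 123\right) 131 = \left(-33 + 123\right) 131 = 90 \cdot 131 = 11790$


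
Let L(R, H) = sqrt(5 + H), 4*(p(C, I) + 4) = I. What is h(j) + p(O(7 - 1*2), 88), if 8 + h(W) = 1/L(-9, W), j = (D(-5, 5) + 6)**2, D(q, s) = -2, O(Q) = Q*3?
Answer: 10 + sqrt(21)/21 ≈ 10.218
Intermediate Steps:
O(Q) = 3*Q
p(C, I) = -4 + I/4
j = 16 (j = (-2 + 6)**2 = 4**2 = 16)
h(W) = -8 + 1/sqrt(5 + W) (h(W) = -8 + 1/(sqrt(5 + W)) = -8 + 1/sqrt(5 + W))
h(j) + p(O(7 - 1*2), 88) = (-8 + 1/sqrt(5 + 16)) + (-4 + (1/4)*88) = (-8 + 1/sqrt(21)) + (-4 + 22) = (-8 + sqrt(21)/21) + 18 = 10 + sqrt(21)/21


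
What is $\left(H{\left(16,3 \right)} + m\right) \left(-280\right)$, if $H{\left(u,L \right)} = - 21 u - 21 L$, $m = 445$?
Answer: $-12880$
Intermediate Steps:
$H{\left(u,L \right)} = - 21 L - 21 u$
$\left(H{\left(16,3 \right)} + m\right) \left(-280\right) = \left(\left(\left(-21\right) 3 - 336\right) + 445\right) \left(-280\right) = \left(\left(-63 - 336\right) + 445\right) \left(-280\right) = \left(-399 + 445\right) \left(-280\right) = 46 \left(-280\right) = -12880$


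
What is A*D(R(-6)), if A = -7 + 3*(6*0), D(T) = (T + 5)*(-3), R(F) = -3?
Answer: 42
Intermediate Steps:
D(T) = -15 - 3*T (D(T) = (5 + T)*(-3) = -15 - 3*T)
A = -7 (A = -7 + 3*0 = -7 + 0 = -7)
A*D(R(-6)) = -7*(-15 - 3*(-3)) = -7*(-15 + 9) = -7*(-6) = 42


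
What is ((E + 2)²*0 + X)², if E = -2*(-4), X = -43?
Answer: 1849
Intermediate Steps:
E = 8
((E + 2)²*0 + X)² = ((8 + 2)²*0 - 43)² = (10²*0 - 43)² = (100*0 - 43)² = (0 - 43)² = (-43)² = 1849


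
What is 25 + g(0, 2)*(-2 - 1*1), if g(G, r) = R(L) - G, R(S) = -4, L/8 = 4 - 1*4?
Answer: 37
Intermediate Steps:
L = 0 (L = 8*(4 - 1*4) = 8*(4 - 4) = 8*0 = 0)
g(G, r) = -4 - G
25 + g(0, 2)*(-2 - 1*1) = 25 + (-4 - 1*0)*(-2 - 1*1) = 25 + (-4 + 0)*(-2 - 1) = 25 - 4*(-3) = 25 + 12 = 37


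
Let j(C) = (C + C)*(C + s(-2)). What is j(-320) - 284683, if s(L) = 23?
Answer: -94603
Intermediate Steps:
j(C) = 2*C*(23 + C) (j(C) = (C + C)*(C + 23) = (2*C)*(23 + C) = 2*C*(23 + C))
j(-320) - 284683 = 2*(-320)*(23 - 320) - 284683 = 2*(-320)*(-297) - 284683 = 190080 - 284683 = -94603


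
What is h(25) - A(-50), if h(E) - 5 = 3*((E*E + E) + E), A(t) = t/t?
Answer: 2029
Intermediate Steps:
A(t) = 1
h(E) = 5 + 3*E**2 + 6*E (h(E) = 5 + 3*((E*E + E) + E) = 5 + 3*((E**2 + E) + E) = 5 + 3*((E + E**2) + E) = 5 + 3*(E**2 + 2*E) = 5 + (3*E**2 + 6*E) = 5 + 3*E**2 + 6*E)
h(25) - A(-50) = (5 + 3*25**2 + 6*25) - 1*1 = (5 + 3*625 + 150) - 1 = (5 + 1875 + 150) - 1 = 2030 - 1 = 2029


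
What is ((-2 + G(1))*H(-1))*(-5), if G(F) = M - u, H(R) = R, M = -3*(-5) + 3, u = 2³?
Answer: 40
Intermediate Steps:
u = 8
M = 18 (M = 15 + 3 = 18)
G(F) = 10 (G(F) = 18 - 1*8 = 18 - 8 = 10)
((-2 + G(1))*H(-1))*(-5) = ((-2 + 10)*(-1))*(-5) = (8*(-1))*(-5) = -8*(-5) = 40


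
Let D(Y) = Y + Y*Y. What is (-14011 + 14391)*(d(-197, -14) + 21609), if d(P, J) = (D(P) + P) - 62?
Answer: 22785560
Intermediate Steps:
D(Y) = Y + Y**2
d(P, J) = -62 + P + P*(1 + P) (d(P, J) = (P*(1 + P) + P) - 62 = (P + P*(1 + P)) - 62 = -62 + P + P*(1 + P))
(-14011 + 14391)*(d(-197, -14) + 21609) = (-14011 + 14391)*((-62 - 197 - 197*(1 - 197)) + 21609) = 380*((-62 - 197 - 197*(-196)) + 21609) = 380*((-62 - 197 + 38612) + 21609) = 380*(38353 + 21609) = 380*59962 = 22785560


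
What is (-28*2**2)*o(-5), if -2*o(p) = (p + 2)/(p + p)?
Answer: 84/5 ≈ 16.800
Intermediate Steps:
o(p) = -(2 + p)/(4*p) (o(p) = -(p + 2)/(2*(p + p)) = -(2 + p)/(2*(2*p)) = -(2 + p)*1/(2*p)/2 = -(2 + p)/(4*p))
(-28*2**2)*o(-5) = (-28*2**2)*((1/4)*(-2 - 1*(-5))/(-5)) = (-28*4)*((1/4)*(-1/5)*(-2 + 5)) = -28*(-1)*3/5 = -112*(-3/20) = 84/5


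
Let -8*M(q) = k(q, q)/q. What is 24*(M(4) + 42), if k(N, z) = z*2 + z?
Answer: 999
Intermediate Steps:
k(N, z) = 3*z (k(N, z) = 2*z + z = 3*z)
M(q) = -3/8 (M(q) = -3*q/(8*q) = -⅛*3 = -3/8)
24*(M(4) + 42) = 24*(-3/8 + 42) = 24*(333/8) = 999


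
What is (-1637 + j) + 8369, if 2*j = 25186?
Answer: 19325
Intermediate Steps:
j = 12593 (j = (½)*25186 = 12593)
(-1637 + j) + 8369 = (-1637 + 12593) + 8369 = 10956 + 8369 = 19325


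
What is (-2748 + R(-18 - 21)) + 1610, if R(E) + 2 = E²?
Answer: 381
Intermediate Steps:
R(E) = -2 + E²
(-2748 + R(-18 - 21)) + 1610 = (-2748 + (-2 + (-18 - 21)²)) + 1610 = (-2748 + (-2 + (-39)²)) + 1610 = (-2748 + (-2 + 1521)) + 1610 = (-2748 + 1519) + 1610 = -1229 + 1610 = 381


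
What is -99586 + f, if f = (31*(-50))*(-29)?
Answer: -54636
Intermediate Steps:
f = 44950 (f = -1550*(-29) = 44950)
-99586 + f = -99586 + 44950 = -54636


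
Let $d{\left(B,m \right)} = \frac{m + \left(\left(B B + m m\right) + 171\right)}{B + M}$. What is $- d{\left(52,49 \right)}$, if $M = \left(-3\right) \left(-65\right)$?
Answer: $- \frac{5325}{247} \approx -21.559$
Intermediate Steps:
$M = 195$
$d{\left(B,m \right)} = \frac{171 + m + B^{2} + m^{2}}{195 + B}$ ($d{\left(B,m \right)} = \frac{m + \left(\left(B B + m m\right) + 171\right)}{B + 195} = \frac{m + \left(\left(B^{2} + m^{2}\right) + 171\right)}{195 + B} = \frac{m + \left(171 + B^{2} + m^{2}\right)}{195 + B} = \frac{171 + m + B^{2} + m^{2}}{195 + B}$)
$- d{\left(52,49 \right)} = - \frac{171 + 49 + 52^{2} + 49^{2}}{195 + 52} = - \frac{171 + 49 + 2704 + 2401}{247} = - \frac{5325}{247}$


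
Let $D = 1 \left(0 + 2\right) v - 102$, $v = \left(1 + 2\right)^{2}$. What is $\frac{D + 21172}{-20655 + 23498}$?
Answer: $\frac{21088}{2843} \approx 7.4175$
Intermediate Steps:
$v = 9$ ($v = 3^{2} = 9$)
$D = -84$ ($D = 1 \left(0 + 2\right) 9 - 102 = 1 \cdot 2 \cdot 9 - 102 = 2 \cdot 9 - 102 = 18 - 102 = -84$)
$\frac{D + 21172}{-20655 + 23498} = \frac{-84 + 21172}{-20655 + 23498} = \frac{21088}{2843}$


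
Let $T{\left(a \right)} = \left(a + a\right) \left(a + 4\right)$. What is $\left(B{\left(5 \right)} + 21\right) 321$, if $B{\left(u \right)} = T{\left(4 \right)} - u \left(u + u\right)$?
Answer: $11235$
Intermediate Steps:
$T{\left(a \right)} = 2 a \left(4 + a\right)$
$B{\left(u \right)} = 64 - 2 u^{2}$ ($B{\left(u \right)} = 2 \cdot 4 \left(4 + 4\right) - u \left(u + u\right) = 2 \cdot 4 \cdot 8 - u 2 u = 64 - 2 u^{2}$)
$\left(B{\left(5 \right)} + 21\right) 321 = \left(\left(64 - 2 \cdot 5^{2}\right) + 21\right) 321 = \left(\left(64 - 50\right) + 21\right) 321 = \left(14 + 21\right) 321 = 35 \cdot 321 = 11235$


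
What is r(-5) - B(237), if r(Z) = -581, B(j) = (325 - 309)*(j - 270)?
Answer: -53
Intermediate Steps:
B(j) = -4320 + 16*j (B(j) = 16*(-270 + j) = -4320 + 16*j)
r(-5) - B(237) = -581 - (-4320 + 16*237) = -581 - (-4320 + 3792) = -581 - 1*(-528) = -581 + 528 = -53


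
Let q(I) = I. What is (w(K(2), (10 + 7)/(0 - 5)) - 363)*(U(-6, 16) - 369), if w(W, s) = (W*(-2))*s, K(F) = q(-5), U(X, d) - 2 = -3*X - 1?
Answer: 138950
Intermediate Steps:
U(X, d) = 1 - 3*X (U(X, d) = 2 + (-3*X - 1) = 2 + (-1 - 3*X) = 1 - 3*X)
K(F) = -5
w(W, s) = -2*W*s (w(W, s) = (-2*W)*s = -2*W*s)
(w(K(2), (10 + 7)/(0 - 5)) - 363)*(U(-6, 16) - 369) = (-2*(-5)*(10 + 7)/(0 - 5) - 363)*((1 - 3*(-6)) - 369) = (-2*(-5)*17/(-5) - 363)*((1 + 18) - 369) = (-2*(-5)*17*(-⅕) - 363)*(19 - 369) = (-2*(-5)*(-17/5) - 363)*(-350) = (-34 - 363)*(-350) = -397*(-350) = 138950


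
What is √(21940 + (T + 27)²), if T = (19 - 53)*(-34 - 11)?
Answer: √2446189 ≈ 1564.0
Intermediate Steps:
T = 1530 (T = -34*(-45) = 1530)
√(21940 + (T + 27)²) = √(21940 + (1530 + 27)²) = √(21940 + 1557²) = √(21940 + 2424249) = √2446189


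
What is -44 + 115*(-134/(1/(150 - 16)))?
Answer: -2064984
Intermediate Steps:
-44 + 115*(-134/(1/(150 - 16))) = -44 + 115*(-134/(1/134)) = -44 + 115*(-134/1/134) = -44 + 115*(-134*134) = -44 + 115*(-17956) = -44 - 2064940 = -2064984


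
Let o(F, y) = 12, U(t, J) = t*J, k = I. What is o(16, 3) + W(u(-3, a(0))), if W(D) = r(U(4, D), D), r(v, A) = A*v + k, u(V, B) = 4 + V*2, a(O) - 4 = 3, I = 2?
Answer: 30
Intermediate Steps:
k = 2
a(O) = 7 (a(O) = 4 + 3 = 7)
U(t, J) = J*t
u(V, B) = 4 + 2*V
r(v, A) = 2 + A*v (r(v, A) = A*v + 2 = 2 + A*v)
W(D) = 2 + 4*D² (W(D) = 2 + D*(D*4) = 2 + D*(4*D) = 2 + 4*D²)
o(16, 3) + W(u(-3, a(0))) = 12 + (2 + 4*(4 + 2*(-3))²) = 12 + (2 + 4*(4 - 6)²) = 12 + (2 + 4*(-2)²) = 12 + (2 + 4*4) = 12 + (2 + 16) = 12 + 18 = 30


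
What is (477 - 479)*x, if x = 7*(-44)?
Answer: 616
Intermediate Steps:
x = -308
(477 - 479)*x = (477 - 479)*(-308) = -2*(-308) = 616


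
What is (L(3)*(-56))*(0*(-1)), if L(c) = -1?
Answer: 0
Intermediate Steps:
(L(3)*(-56))*(0*(-1)) = (-1*(-56))*(0*(-1)) = 56*0 = 0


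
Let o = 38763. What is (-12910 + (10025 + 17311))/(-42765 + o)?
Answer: -7213/2001 ≈ -3.6047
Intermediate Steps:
(-12910 + (10025 + 17311))/(-42765 + o) = (-12910 + (10025 + 17311))/(-42765 + 38763) = (-12910 + 27336)/(-4002) = 14426*(-1/4002) = -7213/2001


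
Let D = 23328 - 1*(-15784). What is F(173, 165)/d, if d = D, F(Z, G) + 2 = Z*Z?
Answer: 29927/39112 ≈ 0.76516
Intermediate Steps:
D = 39112 (D = 23328 + 15784 = 39112)
F(Z, G) = -2 + Z² (F(Z, G) = -2 + Z*Z = -2 + Z²)
d = 39112
F(173, 165)/d = (-2 + 173²)/39112 = (-2 + 29929)*(1/39112) = 29927*(1/39112) = 29927/39112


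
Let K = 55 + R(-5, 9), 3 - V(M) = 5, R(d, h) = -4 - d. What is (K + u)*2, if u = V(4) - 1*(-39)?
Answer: 186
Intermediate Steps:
V(M) = -2 (V(M) = 3 - 1*5 = 3 - 5 = -2)
K = 56 (K = 55 + (-4 - 1*(-5)) = 55 + (-4 + 5) = 55 + 1 = 56)
u = 37 (u = -2 - 1*(-39) = -2 + 39 = 37)
(K + u)*2 = (56 + 37)*2 = 93*2 = 186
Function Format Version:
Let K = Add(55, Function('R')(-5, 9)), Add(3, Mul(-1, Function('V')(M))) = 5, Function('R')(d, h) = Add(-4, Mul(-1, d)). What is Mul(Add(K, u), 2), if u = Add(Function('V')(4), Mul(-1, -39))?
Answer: 186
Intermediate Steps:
Function('V')(M) = -2 (Function('V')(M) = Add(3, Mul(-1, 5)) = Add(3, -5) = -2)
K = 56 (K = Add(55, Add(-4, Mul(-1, -5))) = Add(55, Add(-4, 5)) = Add(55, 1) = 56)
u = 37 (u = Add(-2, Mul(-1, -39)) = Add(-2, 39) = 37)
Mul(Add(K, u), 2) = Mul(Add(56, 37), 2) = Mul(93, 2) = 186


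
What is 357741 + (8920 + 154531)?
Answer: 521192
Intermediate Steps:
357741 + (8920 + 154531) = 357741 + 163451 = 521192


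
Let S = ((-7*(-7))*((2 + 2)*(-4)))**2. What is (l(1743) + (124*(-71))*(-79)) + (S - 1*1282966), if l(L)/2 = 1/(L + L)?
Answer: 47420059/1743 ≈ 27206.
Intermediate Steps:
l(L) = 1/L (l(L) = 2/(L + L) = 2/((2*L)) = 2*(1/(2*L)) = 1/L)
S = 614656 (S = (49*(4*(-4)))**2 = (49*(-16))**2 = (-784)**2 = 614656)
(l(1743) + (124*(-71))*(-79)) + (S - 1*1282966) = (1/1743 + (124*(-71))*(-79)) + (614656 - 1*1282966) = (1/1743 - 8804*(-79)) + (614656 - 1282966) = (1/1743 + 695516) - 668310 = 1212284389/1743 - 668310 = 47420059/1743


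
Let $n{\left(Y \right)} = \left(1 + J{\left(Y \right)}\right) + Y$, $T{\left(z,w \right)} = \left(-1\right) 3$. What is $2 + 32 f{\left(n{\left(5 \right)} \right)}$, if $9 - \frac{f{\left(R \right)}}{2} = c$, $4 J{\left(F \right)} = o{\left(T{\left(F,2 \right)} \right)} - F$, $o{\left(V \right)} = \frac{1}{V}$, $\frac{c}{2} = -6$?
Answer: $1346$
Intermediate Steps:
$c = -12$ ($c = 2 \left(-6\right) = -12$)
$T{\left(z,w \right)} = -3$
$J{\left(F \right)} = - \frac{1}{12} - \frac{F}{4}$ ($J{\left(F \right)} = \frac{\frac{1}{-3} - F}{4} = \frac{- \frac{1}{3} - F}{4} = - \frac{1}{12} - \frac{F}{4}$)
$n{\left(Y \right)} = \frac{11}{12} + \frac{3 Y}{4}$ ($n{\left(Y \right)} = \left(1 - \left(\frac{1}{12} + \frac{Y}{4}\right)\right) + Y = \left(\frac{11}{12} - \frac{Y}{4}\right) + Y = \frac{11}{12} + \frac{3 Y}{4}$)
$f{\left(R \right)} = 42$ ($f{\left(R \right)} = 18 - -24 = 18 + 24 = 42$)
$2 + 32 f{\left(n{\left(5 \right)} \right)} = 2 + 32 \cdot 42 = 2 + 1344 = 1346$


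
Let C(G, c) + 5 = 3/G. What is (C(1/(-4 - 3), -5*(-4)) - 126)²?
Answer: 23104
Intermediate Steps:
C(G, c) = -5 + 3/G
(C(1/(-4 - 3), -5*(-4)) - 126)² = ((-5 + 3/(1/(-4 - 3))) - 126)² = ((-5 + 3/(1/(-7))) - 126)² = ((-5 + 3/(-⅐)) - 126)² = ((-5 + 3*(-7)) - 126)² = ((-5 - 21) - 126)² = (-26 - 126)² = (-152)² = 23104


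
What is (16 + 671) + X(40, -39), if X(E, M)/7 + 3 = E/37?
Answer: 24922/37 ≈ 673.57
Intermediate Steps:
X(E, M) = -21 + 7*E/37 (X(E, M) = -21 + 7*(E/37) = -21 + 7*E/37)
(16 + 671) + X(40, -39) = (16 + 671) + (-21 + (7/37)*40) = 687 + (-21 + 280/37) = 687 - 497/37 = 24922/37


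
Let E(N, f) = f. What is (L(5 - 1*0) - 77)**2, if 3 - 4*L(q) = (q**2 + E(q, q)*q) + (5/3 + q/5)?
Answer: 1151329/144 ≈ 7995.3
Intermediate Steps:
L(q) = 1/3 - q**2/2 - q/20 (L(q) = 3/4 - ((q**2 + q*q) + (5/3 + q/5))/4 = 3/4 - ((q**2 + q**2) + (5*(1/3) + q*(1/5)))/4 = 3/4 - (2*q**2 + (5/3 + q/5))/4 = 3/4 - (5/3 + 2*q**2 + q/5)/4 = 3/4 + (-5/12 - q**2/2 - q/20) = 1/3 - q**2/2 - q/20)
(L(5 - 1*0) - 77)**2 = ((1/3 - (5 - 1*0)**2/2 - (5 - 1*0)/20) - 77)**2 = ((1/3 - (5 + 0)**2/2 - (5 + 0)/20) - 77)**2 = ((1/3 - 1/2*5**2 - 1/20*5) - 77)**2 = ((1/3 - 1/2*25 - 1/4) - 77)**2 = ((1/3 - 25/2 - 1/4) - 77)**2 = (-149/12 - 77)**2 = (-1073/12)**2 = 1151329/144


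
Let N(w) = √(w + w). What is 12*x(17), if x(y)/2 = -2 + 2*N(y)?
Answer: -48 + 48*√34 ≈ 231.89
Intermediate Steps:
N(w) = √2*√w (N(w) = √(2*w) = √2*√w)
x(y) = -4 + 4*√2*√y (x(y) = 2*(-2 + 2*(√2*√y)) = 2*(-2 + 2*√2*√y) = -4 + 4*√2*√y)
12*x(17) = 12*(-4 + 4*√2*√17) = 12*(-4 + 4*√34) = -48 + 48*√34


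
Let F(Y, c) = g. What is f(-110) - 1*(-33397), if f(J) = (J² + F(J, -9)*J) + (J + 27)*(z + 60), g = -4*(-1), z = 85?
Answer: 33022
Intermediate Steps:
g = 4
F(Y, c) = 4
f(J) = 3915 + J² + 149*J (f(J) = (J² + 4*J) + (J + 27)*(85 + 60) = (J² + 4*J) + (27 + J)*145 = (J² + 4*J) + (3915 + 145*J) = 3915 + J² + 149*J)
f(-110) - 1*(-33397) = (3915 + (-110)² + 149*(-110)) - 1*(-33397) = (3915 + 12100 - 16390) + 33397 = -375 + 33397 = 33022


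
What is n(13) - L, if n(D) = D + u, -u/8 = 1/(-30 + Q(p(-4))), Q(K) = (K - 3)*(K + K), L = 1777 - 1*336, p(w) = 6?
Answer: -4288/3 ≈ -1429.3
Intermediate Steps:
L = 1441 (L = 1777 - 336 = 1441)
Q(K) = 2*K*(-3 + K) (Q(K) = (-3 + K)*(2*K) = 2*K*(-3 + K))
u = -4/3 (u = -8/(-30 + 2*6*(-3 + 6)) = -8/(-30 + 2*6*3) = -8/(-30 + 36) = -8/6 = -8*1/6 = -4/3 ≈ -1.3333)
n(D) = -4/3 + D (n(D) = D - 4/3 = -4/3 + D)
n(13) - L = (-4/3 + 13) - 1*1441 = 35/3 - 1441 = -4288/3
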